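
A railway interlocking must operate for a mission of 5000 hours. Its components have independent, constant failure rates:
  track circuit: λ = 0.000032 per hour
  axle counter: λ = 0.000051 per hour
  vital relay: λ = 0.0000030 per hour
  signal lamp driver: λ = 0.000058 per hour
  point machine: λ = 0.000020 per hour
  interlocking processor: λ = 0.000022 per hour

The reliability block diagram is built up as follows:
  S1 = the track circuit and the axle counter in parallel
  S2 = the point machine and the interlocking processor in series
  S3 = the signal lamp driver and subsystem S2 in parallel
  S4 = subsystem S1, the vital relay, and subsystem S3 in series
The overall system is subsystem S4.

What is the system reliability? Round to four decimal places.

R(track circuit) = exp(−0.000032 × 5000) = 0.852144
R(axle counter) = exp(−0.000051 × 5000) = 0.774916
R(vital relay) = exp(−0.0000030 × 5000) = 0.985112
R(signal lamp driver) = exp(−0.000058 × 5000) = 0.748264
R(point machine) = exp(−0.000020 × 5000) = 0.904837
R(interlocking processor) = exp(−0.000022 × 5000) = 0.895834
Parallel (track circuit and axle counter): 1 − (1 − 0.852144)(1 − 0.774916) = 0.966720
Series (point machine and interlocking processor): 0.904837 × 0.895834 = 0.810584
Parallel (signal lamp driver and [0.810584]): 1 − (1 − 0.748264)(1 − 0.810584) = 0.952317
Series ([0.966720], vital relay, and [0.952317]): 0.966720 × 0.985112 × 0.952317 = 0.9069

0.9069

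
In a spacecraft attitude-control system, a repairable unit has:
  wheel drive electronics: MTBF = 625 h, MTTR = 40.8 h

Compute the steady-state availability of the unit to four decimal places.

A(wheel drive electronics) = MTBF/(MTBF+MTTR) = 625/(625+40.8) = 0.9387

0.9387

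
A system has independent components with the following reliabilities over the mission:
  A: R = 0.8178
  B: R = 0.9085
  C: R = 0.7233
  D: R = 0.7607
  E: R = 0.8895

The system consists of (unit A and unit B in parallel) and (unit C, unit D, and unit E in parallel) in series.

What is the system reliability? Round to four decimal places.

Parallel (A and B): 1 − (1 − 0.817800)(1 − 0.908500) = 0.983329
Parallel (C, D, and E): 1 − (1 − 0.723300)(1 − 0.760700)(1 − 0.889500) = 0.992683
Series ([0.983329] and [0.992683]): 0.983329 × 0.992683 = 0.9761

0.9761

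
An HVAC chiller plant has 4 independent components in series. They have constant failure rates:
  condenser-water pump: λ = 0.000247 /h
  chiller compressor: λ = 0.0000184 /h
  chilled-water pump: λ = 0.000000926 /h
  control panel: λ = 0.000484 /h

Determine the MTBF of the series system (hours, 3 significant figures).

Series of exponential components: λ_sys = Σ λ_i
λ_sys = 0.000247 + 0.0000184 + 0.000000926 + 0.000484 = 7.5033e-04 /h
MTBF = 1 / λ_sys = 1330 h

1330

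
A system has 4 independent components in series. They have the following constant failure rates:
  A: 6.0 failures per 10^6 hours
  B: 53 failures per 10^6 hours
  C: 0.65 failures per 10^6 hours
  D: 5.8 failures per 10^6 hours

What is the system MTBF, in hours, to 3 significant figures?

15300

Series of exponential components: λ_sys = Σ λ_i
λ_sys = 0.0000060 + 0.000053 + 0.00000065 + 0.0000058 = 6.5450e-05 /h
MTBF = 1 / λ_sys = 15300 h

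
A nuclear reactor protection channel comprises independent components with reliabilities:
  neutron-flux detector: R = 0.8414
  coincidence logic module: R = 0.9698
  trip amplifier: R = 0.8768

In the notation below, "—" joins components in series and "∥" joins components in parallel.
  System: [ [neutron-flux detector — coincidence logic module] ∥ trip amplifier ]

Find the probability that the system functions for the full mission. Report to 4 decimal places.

Series (neutron-flux detector and coincidence logic module): 0.841400 × 0.969800 = 0.815990
Parallel ([0.815990] and trip amplifier): 1 − (1 − 0.815990)(1 − 0.876800) = 0.9773

0.9773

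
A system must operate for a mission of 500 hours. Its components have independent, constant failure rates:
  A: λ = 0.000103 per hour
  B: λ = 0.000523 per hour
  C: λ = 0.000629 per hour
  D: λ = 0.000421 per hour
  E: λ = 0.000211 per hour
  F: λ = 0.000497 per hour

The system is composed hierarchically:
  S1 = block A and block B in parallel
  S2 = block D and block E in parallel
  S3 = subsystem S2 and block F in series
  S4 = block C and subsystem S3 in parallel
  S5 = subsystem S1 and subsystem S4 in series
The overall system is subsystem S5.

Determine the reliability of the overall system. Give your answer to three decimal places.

R(A) = exp(−0.000103 × 500) = 0.94980
R(B) = exp(−0.000523 × 500) = 0.76990
R(C) = exp(−0.000629 × 500) = 0.73015
R(D) = exp(−0.000421 × 500) = 0.81018
R(E) = exp(−0.000211 × 500) = 0.89987
R(F) = exp(−0.000497 × 500) = 0.77997
Parallel (A and B): 1 − (1 − 0.94980)(1 − 0.76990) = 0.98845
Parallel (D and E): 1 − (1 − 0.81018)(1 − 0.89987) = 0.98099
Series ([0.98099] and F): 0.98099 × 0.77997 = 0.76514
Parallel (C and [0.76514]): 1 − (1 − 0.73015)(1 − 0.76514) = 0.93662
Series ([0.98845] and [0.93662]): 0.98845 × 0.93662 = 0.926

0.926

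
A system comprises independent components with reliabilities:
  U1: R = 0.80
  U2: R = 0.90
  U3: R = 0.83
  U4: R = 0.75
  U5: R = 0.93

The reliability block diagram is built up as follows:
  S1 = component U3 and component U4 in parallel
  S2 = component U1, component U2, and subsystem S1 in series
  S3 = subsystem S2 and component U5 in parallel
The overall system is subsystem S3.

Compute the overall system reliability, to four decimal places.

Parallel (U3 and U4): 1 − (1 − 0.830000)(1 − 0.750000) = 0.957500
Series (U1, U2, and [0.957500]): 0.800000 × 0.900000 × 0.957500 = 0.689400
Parallel ([0.689400] and U5): 1 − (1 − 0.689400)(1 − 0.930000) = 0.9783

0.9783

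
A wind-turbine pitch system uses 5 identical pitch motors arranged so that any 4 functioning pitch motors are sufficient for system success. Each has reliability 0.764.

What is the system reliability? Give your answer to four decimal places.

R = Σ_{i=4}^{5} C(5,i) p^i (1−p)^{5−i} with p = 0.764
C(5,4)·0.764^4·0.236^1 = 0.402027
C(5,5)·0.764^5·0.236^0 = 0.260296
Sum = 0.6623

0.6623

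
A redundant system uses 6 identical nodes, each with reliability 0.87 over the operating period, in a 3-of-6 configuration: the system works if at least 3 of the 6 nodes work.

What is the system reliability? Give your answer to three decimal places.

R = Σ_{i=3}^{6} C(6,i) p^i (1−p)^{6−i} with p = 0.87
C(6,3)·0.87^3·0.13^3 = 0.02893
C(6,4)·0.87^4·0.13^2 = 0.14523
C(6,5)·0.87^5·0.13^1 = 0.38877
C(6,6)·0.87^6·0.13^0 = 0.43363
Sum = 0.997

0.997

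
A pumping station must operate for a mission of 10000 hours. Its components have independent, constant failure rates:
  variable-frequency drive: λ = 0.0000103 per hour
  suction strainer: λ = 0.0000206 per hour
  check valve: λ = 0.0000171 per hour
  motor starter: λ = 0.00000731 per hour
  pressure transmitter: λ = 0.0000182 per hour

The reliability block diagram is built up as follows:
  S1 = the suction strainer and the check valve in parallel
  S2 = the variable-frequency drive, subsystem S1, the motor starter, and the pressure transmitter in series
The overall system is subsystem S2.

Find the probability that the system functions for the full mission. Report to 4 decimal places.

R(variable-frequency drive) = exp(−0.0000103 × 10000) = 0.902127
R(suction strainer) = exp(−0.0000206 × 10000) = 0.813833
R(check valve) = exp(−0.0000171 × 10000) = 0.842822
R(motor starter) = exp(−0.00000731 × 10000) = 0.929508
R(pressure transmitter) = exp(−0.0000182 × 10000) = 0.833601
Parallel (suction strainer and check valve): 1 − (1 − 0.813833)(1 − 0.842822) = 0.970739
Series (variable-frequency drive, [0.970739], motor starter, and pressure transmitter): 0.902127 × 0.970739 × 0.929508 × 0.833601 = 0.6785

0.6785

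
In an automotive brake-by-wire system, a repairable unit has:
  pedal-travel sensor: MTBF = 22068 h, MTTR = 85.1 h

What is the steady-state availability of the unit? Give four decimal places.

0.9962

A(pedal-travel sensor) = MTBF/(MTBF+MTTR) = 22068/(22068+85.1) = 0.9962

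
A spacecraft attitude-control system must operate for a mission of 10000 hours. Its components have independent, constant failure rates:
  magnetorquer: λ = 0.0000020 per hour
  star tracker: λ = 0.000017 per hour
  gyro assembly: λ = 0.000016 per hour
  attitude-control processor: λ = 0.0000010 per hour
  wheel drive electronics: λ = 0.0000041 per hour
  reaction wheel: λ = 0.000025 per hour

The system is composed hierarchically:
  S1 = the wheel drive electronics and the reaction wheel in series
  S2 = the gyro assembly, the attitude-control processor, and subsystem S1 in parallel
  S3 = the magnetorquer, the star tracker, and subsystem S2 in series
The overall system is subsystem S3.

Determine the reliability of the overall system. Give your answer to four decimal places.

R(magnetorquer) = exp(−0.0000020 × 10000) = 0.980199
R(star tracker) = exp(−0.000017 × 10000) = 0.843665
R(gyro assembly) = exp(−0.000016 × 10000) = 0.852144
R(attitude-control processor) = exp(−0.0000010 × 10000) = 0.990050
R(wheel drive electronics) = exp(−0.0000041 × 10000) = 0.959829
R(reaction wheel) = exp(−0.000025 × 10000) = 0.778801
Series (wheel drive electronics and reaction wheel): 0.959829 × 0.778801 = 0.747516
Parallel (gyro assembly, attitude-control processor, and [0.747516]): 1 − (1 − 0.852144)(1 − 0.990050)(1 − 0.747516) = 0.999629
Series (magnetorquer, star tracker, and [0.999629]): 0.980199 × 0.843665 × 0.999629 = 0.8267

0.8267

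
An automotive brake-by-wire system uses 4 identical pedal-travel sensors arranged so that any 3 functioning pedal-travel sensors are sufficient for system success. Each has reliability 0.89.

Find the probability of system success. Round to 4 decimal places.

R = Σ_{i=3}^{4} C(4,i) p^i (1−p)^{4−i} with p = 0.89
C(4,3)·0.89^3·0.11^1 = 0.310186
C(4,4)·0.89^4·0.11^0 = 0.627422
Sum = 0.9376

0.9376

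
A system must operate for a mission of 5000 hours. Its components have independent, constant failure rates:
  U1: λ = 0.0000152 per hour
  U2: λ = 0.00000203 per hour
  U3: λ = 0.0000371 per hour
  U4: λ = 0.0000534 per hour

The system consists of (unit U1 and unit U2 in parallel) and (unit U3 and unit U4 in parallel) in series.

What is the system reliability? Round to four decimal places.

R(U1) = exp(−0.0000152 × 5000) = 0.926816
R(U2) = exp(−0.00000203 × 5000) = 0.989901
R(U3) = exp(−0.0000371 × 5000) = 0.830689
R(U4) = exp(−0.0000534 × 5000) = 0.765673
Parallel (U1 and U2): 1 − (1 − 0.926816)(1 − 0.989901) = 0.999261
Parallel (U3 and U4): 1 − (1 − 0.830689)(1 − 0.765673) = 0.960326
Series ([0.999261] and [0.960326]): 0.999261 × 0.960326 = 0.9596

0.9596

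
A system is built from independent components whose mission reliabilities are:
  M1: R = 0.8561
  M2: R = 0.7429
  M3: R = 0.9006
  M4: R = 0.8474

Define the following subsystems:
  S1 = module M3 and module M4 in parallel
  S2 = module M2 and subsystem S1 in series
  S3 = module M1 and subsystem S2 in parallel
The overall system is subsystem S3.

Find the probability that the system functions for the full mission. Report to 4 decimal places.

Parallel (M3 and M4): 1 − (1 − 0.900600)(1 − 0.847400) = 0.984832
Series (M2 and [0.984832]): 0.742900 × 0.984832 = 0.731632
Parallel (M1 and [0.731632]): 1 − (1 − 0.856100)(1 − 0.731632) = 0.9614

0.9614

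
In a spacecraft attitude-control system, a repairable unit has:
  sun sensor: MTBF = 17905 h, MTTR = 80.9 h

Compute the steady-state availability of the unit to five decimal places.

0.99550

A(sun sensor) = MTBF/(MTBF+MTTR) = 17905/(17905+80.9) = 0.99550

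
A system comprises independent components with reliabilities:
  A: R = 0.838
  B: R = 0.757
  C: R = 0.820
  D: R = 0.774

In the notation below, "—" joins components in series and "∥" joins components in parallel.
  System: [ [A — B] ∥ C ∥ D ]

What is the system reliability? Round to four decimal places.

Series (A and B): 0.838000 × 0.757000 = 0.634366
Parallel ([0.634366], C, and D): 1 − (1 − 0.634366)(1 − 0.820000)(1 − 0.774000) = 0.9851

0.9851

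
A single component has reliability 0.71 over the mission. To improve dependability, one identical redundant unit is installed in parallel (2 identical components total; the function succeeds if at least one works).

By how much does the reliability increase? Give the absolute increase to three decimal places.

R_before = 0.71
R_after = 1 − (1 − 0.71)^2 = 0.916
ΔR = 0.916 − 0.71 = 0.206

0.206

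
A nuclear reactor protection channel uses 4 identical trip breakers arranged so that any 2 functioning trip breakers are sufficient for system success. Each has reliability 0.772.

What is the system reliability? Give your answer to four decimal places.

0.9607

R = Σ_{i=2}^{4} C(4,i) p^i (1−p)^{4−i} with p = 0.772
C(4,2)·0.772^2·0.228^2 = 0.185890
C(4,3)·0.772^3·0.228^1 = 0.419611
C(4,4)·0.772^4·0.228^0 = 0.355197
Sum = 0.9607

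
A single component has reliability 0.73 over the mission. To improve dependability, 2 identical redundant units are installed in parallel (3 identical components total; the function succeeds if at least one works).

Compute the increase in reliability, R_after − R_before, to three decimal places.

R_before = 0.73
R_after = 1 − (1 − 0.73)^3 = 0.980
ΔR = 0.980 − 0.73 = 0.250

0.250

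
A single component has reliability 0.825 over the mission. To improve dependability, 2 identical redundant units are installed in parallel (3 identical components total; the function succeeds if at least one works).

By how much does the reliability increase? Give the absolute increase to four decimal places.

R_before = 0.825
R_after = 1 − (1 − 0.825)^3 = 0.9946
ΔR = 0.9946 − 0.825 = 0.1696

0.1696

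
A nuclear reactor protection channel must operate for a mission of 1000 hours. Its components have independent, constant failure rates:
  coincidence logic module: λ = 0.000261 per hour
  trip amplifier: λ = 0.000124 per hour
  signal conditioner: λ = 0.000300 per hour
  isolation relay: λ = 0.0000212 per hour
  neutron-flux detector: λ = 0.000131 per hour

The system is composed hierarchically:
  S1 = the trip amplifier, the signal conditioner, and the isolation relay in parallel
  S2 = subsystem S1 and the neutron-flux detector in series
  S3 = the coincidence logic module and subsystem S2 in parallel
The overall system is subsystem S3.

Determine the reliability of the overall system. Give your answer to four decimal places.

0.9717

R(coincidence logic module) = exp(−0.000261 × 1000) = 0.770281
R(trip amplifier) = exp(−0.000124 × 1000) = 0.883380
R(signal conditioner) = exp(−0.000300 × 1000) = 0.740818
R(isolation relay) = exp(−0.0000212 × 1000) = 0.979023
R(neutron-flux detector) = exp(−0.000131 × 1000) = 0.877218
Parallel (trip amplifier, signal conditioner, and isolation relay): 1 − (1 − 0.883380)(1 − 0.740818)(1 − 0.979023) = 0.999366
Series ([0.999366] and neutron-flux detector): 0.999366 × 0.877218 = 0.876662
Parallel (coincidence logic module and [0.876662]): 1 − (1 − 0.770281)(1 − 0.876662) = 0.9717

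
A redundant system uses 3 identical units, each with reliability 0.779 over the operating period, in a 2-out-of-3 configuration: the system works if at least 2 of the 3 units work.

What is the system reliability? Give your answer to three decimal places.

R = Σ_{i=2}^{3} C(3,i) p^i (1−p)^{3−i} with p = 0.779
C(3,2)·0.779^2·0.221^1 = 0.40234
C(3,3)·0.779^3·0.221^0 = 0.47273
Sum = 0.875

0.875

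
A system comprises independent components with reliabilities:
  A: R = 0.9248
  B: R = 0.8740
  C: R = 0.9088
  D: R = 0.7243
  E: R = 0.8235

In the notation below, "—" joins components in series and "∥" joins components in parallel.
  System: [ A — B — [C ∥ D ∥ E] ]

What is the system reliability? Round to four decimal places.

Parallel (C, D, and E): 1 − (1 − 0.908800)(1 − 0.724300)(1 − 0.823500) = 0.995562
Series (A, B, and [0.995562]): 0.924800 × 0.874000 × 0.995562 = 0.8047

0.8047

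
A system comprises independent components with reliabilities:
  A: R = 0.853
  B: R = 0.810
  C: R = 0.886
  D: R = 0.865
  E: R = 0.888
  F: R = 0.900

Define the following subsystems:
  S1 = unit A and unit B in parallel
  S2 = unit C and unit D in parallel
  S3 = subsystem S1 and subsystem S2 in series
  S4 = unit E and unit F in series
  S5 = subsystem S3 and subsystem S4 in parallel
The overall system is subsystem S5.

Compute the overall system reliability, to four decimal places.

Parallel (A and B): 1 − (1 − 0.853000)(1 − 0.810000) = 0.972070
Parallel (C and D): 1 − (1 − 0.886000)(1 − 0.865000) = 0.984610
Series ([0.972070] and [0.984610]): 0.972070 × 0.984610 = 0.957110
Series (E and F): 0.888000 × 0.900000 = 0.799200
Parallel ([0.957110] and [0.799200]): 1 − (1 − 0.957110)(1 − 0.799200) = 0.9914

0.9914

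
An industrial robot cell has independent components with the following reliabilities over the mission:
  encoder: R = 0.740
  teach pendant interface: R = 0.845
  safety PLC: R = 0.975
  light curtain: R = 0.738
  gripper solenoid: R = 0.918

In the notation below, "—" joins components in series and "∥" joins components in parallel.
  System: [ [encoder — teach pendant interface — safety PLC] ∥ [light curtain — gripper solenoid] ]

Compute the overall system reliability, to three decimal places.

0.874

Series (encoder, teach pendant interface, and safety PLC): 0.74000 × 0.84500 × 0.97500 = 0.60967
Series (light curtain and gripper solenoid): 0.73800 × 0.91800 = 0.67748
Parallel ([0.60967] and [0.67748]): 1 − (1 − 0.60967)(1 − 0.67748) = 0.874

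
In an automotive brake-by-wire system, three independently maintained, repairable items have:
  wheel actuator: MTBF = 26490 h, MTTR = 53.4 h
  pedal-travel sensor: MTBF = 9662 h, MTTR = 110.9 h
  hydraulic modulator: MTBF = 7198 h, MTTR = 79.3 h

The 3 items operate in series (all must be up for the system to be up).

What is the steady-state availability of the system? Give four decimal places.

0.9759

A(wheel actuator) = MTBF/(MTBF+MTTR) = 26490/(26490+53.4) = 0.997988
A(pedal-travel sensor) = MTBF/(MTBF+MTTR) = 9662/(9662+110.9) = 0.988652
A(hydraulic modulator) = MTBF/(MTBF+MTTR) = 7198/(7198+79.3) = 0.989103
Series availability: 0.997988 × 0.988652 × 0.989103 = 0.9759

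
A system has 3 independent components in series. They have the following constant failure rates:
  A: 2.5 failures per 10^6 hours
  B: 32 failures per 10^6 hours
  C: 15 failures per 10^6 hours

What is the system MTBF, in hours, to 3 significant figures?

20200

Series of exponential components: λ_sys = Σ λ_i
λ_sys = 0.0000025 + 0.000032 + 0.000015 = 4.9500e-05 /h
MTBF = 1 / λ_sys = 20200 h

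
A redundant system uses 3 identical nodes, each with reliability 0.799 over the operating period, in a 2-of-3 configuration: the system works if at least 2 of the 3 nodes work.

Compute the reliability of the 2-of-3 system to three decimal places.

R = Σ_{i=2}^{3} C(3,i) p^i (1−p)^{3−i} with p = 0.799
C(3,2)·0.799^2·0.201^1 = 0.38496
C(3,3)·0.799^3·0.201^0 = 0.51008
Sum = 0.895

0.895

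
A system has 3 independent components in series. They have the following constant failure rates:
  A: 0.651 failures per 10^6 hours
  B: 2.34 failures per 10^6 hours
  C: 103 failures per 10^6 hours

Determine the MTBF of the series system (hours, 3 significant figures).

9430

Series of exponential components: λ_sys = Σ λ_i
λ_sys = 0.000000651 + 0.00000234 + 0.000103 = 1.0599e-04 /h
MTBF = 1 / λ_sys = 9430 h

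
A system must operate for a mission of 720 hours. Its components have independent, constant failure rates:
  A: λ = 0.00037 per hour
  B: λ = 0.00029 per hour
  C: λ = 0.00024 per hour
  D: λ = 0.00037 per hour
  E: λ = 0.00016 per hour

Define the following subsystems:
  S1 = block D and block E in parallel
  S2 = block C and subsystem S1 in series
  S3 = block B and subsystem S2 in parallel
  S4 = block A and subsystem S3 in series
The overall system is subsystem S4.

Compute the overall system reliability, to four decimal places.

0.7401

R(A) = exp(−0.00037 × 720) = 0.766133
R(B) = exp(−0.00029 × 720) = 0.811558
R(C) = exp(−0.00024 × 720) = 0.841306
R(D) = exp(−0.00037 × 720) = 0.766133
R(E) = exp(−0.00016 × 720) = 0.891188
Parallel (D and E): 1 − (1 − 0.766133)(1 − 0.891188) = 0.974552
Series (C and [0.974552]): 0.841306 × 0.974552 = 0.819896
Parallel (B and [0.819896]): 1 − (1 − 0.811558)(1 − 0.819896) = 0.966061
Series (A and [0.966061]): 0.766133 × 0.966061 = 0.7401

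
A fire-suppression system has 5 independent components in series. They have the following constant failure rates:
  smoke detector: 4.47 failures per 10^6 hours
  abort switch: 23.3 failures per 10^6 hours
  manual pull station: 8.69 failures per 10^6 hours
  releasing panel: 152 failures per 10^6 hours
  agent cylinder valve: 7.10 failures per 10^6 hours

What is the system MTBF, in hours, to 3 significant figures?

5110

Series of exponential components: λ_sys = Σ λ_i
λ_sys = 0.00000447 + 0.0000233 + 0.00000869 + 0.000152 + 0.00000710 = 1.9556e-04 /h
MTBF = 1 / λ_sys = 5110 h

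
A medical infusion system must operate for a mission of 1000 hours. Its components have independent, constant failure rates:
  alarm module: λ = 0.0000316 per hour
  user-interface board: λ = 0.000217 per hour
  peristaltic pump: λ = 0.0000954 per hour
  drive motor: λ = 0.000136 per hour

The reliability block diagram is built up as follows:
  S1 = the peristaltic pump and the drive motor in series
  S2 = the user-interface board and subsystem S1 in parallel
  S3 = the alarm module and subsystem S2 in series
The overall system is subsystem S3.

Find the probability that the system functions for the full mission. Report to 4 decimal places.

R(alarm module) = exp(−0.0000316 × 1000) = 0.968894
R(user-interface board) = exp(−0.000217 × 1000) = 0.804930
R(peristaltic pump) = exp(−0.0000954 × 1000) = 0.909009
R(drive motor) = exp(−0.000136 × 1000) = 0.872843
Series (peristaltic pump and drive motor): 0.909009 × 0.872843 = 0.793422
Parallel (user-interface board and [0.793422]): 1 − (1 − 0.804930)(1 − 0.793422) = 0.959703
Series (alarm module and [0.959703]): 0.968894 × 0.959703 = 0.9299

0.9299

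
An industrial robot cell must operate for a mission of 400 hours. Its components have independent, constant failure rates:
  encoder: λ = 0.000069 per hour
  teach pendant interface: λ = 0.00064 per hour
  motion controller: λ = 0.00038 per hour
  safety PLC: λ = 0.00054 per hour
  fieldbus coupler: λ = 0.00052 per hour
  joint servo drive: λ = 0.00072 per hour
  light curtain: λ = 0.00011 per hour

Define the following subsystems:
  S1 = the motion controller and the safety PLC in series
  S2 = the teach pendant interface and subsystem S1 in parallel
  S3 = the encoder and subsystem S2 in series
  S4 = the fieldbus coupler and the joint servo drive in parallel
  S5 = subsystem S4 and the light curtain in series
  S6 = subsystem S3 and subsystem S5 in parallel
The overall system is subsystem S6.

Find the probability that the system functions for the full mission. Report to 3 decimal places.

R(encoder) = exp(−0.000069 × 400) = 0.97278
R(teach pendant interface) = exp(−0.00064 × 400) = 0.77414
R(motion controller) = exp(−0.00038 × 400) = 0.85899
R(safety PLC) = exp(−0.00054 × 400) = 0.80574
R(fieldbus coupler) = exp(−0.00052 × 400) = 0.81221
R(joint servo drive) = exp(−0.00072 × 400) = 0.74976
R(light curtain) = exp(−0.00011 × 400) = 0.95695
Series (motion controller and safety PLC): 0.85899 × 0.80574 = 0.69212
Parallel (teach pendant interface and [0.69212]): 1 − (1 − 0.77414)(1 − 0.69212) = 0.93046
Series (encoder and [0.93046]): 0.97278 × 0.93046 = 0.90513
Parallel (fieldbus coupler and joint servo drive): 1 − (1 − 0.81221)(1 − 0.74976) = 0.95301
Series ([0.95301] and light curtain): 0.95301 × 0.95695 = 0.91198
Parallel ([0.90513] and [0.91198]): 1 − (1 − 0.90513)(1 − 0.91198) = 0.992

0.992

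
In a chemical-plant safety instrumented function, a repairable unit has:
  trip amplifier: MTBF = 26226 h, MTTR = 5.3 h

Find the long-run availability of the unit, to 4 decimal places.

0.9998

A(trip amplifier) = MTBF/(MTBF+MTTR) = 26226/(26226+5.3) = 0.9998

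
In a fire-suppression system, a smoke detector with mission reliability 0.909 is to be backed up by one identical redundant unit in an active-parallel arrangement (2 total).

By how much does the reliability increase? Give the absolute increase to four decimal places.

0.0827

R_before = 0.909
R_after = 1 − (1 − 0.909)^2 = 0.9917
ΔR = 0.9917 − 0.909 = 0.0827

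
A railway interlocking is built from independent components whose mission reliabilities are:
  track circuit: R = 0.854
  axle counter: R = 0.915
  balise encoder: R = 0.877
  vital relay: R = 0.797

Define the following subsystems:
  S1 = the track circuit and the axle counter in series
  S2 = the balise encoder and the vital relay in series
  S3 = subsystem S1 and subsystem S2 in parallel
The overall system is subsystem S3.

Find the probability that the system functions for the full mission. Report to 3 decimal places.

0.934

Series (track circuit and axle counter): 0.85400 × 0.91500 = 0.78141
Series (balise encoder and vital relay): 0.87700 × 0.79700 = 0.69897
Parallel ([0.78141] and [0.69897]): 1 − (1 − 0.78141)(1 − 0.69897) = 0.934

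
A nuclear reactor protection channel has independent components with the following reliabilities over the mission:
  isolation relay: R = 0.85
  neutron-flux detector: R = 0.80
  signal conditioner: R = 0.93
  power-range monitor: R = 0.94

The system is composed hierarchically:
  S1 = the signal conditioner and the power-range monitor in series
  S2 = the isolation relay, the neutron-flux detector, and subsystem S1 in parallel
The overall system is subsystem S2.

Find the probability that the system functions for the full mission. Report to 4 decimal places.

0.9962

Series (signal conditioner and power-range monitor): 0.930000 × 0.940000 = 0.874200
Parallel (isolation relay, neutron-flux detector, and [0.874200]): 1 − (1 − 0.850000)(1 − 0.800000)(1 − 0.874200) = 0.9962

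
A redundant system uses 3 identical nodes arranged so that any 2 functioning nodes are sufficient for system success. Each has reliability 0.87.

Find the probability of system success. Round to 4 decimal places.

R = Σ_{i=2}^{3} C(3,i) p^i (1−p)^{3−i} with p = 0.87
C(3,2)·0.87^2·0.13^1 = 0.295191
C(3,3)·0.87^3·0.13^0 = 0.658503
Sum = 0.9537

0.9537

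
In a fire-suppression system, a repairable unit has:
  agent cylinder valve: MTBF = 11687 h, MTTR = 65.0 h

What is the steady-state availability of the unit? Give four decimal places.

0.9945

A(agent cylinder valve) = MTBF/(MTBF+MTTR) = 11687/(11687+65.0) = 0.9945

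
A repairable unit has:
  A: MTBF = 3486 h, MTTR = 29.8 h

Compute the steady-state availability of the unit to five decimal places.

0.99152

A(A) = MTBF/(MTBF+MTTR) = 3486/(3486+29.8) = 0.99152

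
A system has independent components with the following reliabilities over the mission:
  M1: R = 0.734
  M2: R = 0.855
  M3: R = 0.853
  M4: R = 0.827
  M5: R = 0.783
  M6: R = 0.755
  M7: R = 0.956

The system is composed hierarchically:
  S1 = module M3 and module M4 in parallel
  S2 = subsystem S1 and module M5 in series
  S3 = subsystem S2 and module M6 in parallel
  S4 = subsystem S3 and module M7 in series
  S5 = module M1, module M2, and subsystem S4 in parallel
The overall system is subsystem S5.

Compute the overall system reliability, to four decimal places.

0.9962

Parallel (M3 and M4): 1 − (1 − 0.853000)(1 − 0.827000) = 0.974569
Series ([0.974569] and M5): 0.974569 × 0.783000 = 0.763088
Parallel ([0.763088] and M6): 1 − (1 − 0.763088)(1 − 0.755000) = 0.941957
Series ([0.941957] and M7): 0.941957 × 0.956000 = 0.900511
Parallel (M1, M2, and [0.900511]): 1 − (1 − 0.734000)(1 − 0.855000)(1 − 0.900511) = 0.9962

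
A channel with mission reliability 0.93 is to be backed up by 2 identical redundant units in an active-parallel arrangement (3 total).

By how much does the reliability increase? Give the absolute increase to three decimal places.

R_before = 0.93
R_after = 1 − (1 − 0.93)^3 = 1.000
ΔR = 1.000 − 0.93 = 0.070

0.070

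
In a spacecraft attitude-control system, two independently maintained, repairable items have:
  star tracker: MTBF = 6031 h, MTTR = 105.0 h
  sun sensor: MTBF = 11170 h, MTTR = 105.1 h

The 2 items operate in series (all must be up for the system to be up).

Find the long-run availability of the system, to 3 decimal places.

0.974

A(star tracker) = MTBF/(MTBF+MTTR) = 6031/(6031+105.0) = 0.982888
A(sun sensor) = MTBF/(MTBF+MTTR) = 11170/(11170+105.1) = 0.990679
Series availability: 0.982888 × 0.990679 = 0.974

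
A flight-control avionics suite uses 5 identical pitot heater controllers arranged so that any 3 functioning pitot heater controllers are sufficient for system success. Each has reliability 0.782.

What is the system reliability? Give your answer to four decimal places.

0.9273

R = Σ_{i=3}^{5} C(5,i) p^i (1−p)^{5−i} with p = 0.782
C(5,3)·0.782^3·0.218^2 = 0.227265
C(5,4)·0.782^4·0.218^1 = 0.407618
C(5,5)·0.782^5·0.218^0 = 0.292438
Sum = 0.9273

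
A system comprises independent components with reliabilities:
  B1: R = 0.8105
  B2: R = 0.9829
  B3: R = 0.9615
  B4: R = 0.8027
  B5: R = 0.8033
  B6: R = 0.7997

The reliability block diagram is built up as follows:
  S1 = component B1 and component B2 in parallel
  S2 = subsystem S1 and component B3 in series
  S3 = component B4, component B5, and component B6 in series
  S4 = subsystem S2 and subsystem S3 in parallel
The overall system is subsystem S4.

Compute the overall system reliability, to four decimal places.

Parallel (B1 and B2): 1 − (1 − 0.810500)(1 − 0.982900) = 0.996760
Series ([0.996760] and B3): 0.996760 × 0.961500 = 0.958385
Series (B4, B5, and B6): 0.802700 × 0.803300 × 0.799700 = 0.515654
Parallel ([0.958385] and [0.515654]): 1 − (1 − 0.958385)(1 − 0.515654) = 0.9798

0.9798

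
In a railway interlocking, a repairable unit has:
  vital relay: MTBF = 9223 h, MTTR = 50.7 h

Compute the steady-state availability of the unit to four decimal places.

0.9945

A(vital relay) = MTBF/(MTBF+MTTR) = 9223/(9223+50.7) = 0.9945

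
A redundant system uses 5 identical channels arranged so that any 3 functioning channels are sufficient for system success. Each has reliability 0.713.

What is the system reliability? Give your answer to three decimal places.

0.854

R = Σ_{i=3}^{5} C(5,i) p^i (1−p)^{5−i} with p = 0.713
C(5,3)·0.713^3·0.287^2 = 0.29856
C(5,4)·0.713^4·0.287^1 = 0.37086
C(5,5)·0.713^5·0.287^0 = 0.18427
Sum = 0.854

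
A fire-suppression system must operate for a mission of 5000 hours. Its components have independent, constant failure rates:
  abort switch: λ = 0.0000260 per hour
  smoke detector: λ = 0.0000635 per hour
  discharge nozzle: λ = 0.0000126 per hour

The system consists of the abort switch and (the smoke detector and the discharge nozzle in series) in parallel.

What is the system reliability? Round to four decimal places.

R(abort switch) = exp(−0.0000260 × 5000) = 0.878095
R(smoke detector) = exp(−0.0000635 × 5000) = 0.727967
R(discharge nozzle) = exp(−0.0000126 × 5000) = 0.938943
Series (smoke detector and discharge nozzle): 0.727967 × 0.938943 = 0.683520
Parallel (abort switch and [0.683520]): 1 − (1 − 0.878095)(1 − 0.683520) = 0.9614

0.9614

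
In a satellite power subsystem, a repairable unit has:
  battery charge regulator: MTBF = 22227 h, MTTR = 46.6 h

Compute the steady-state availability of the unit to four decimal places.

0.9979

A(battery charge regulator) = MTBF/(MTBF+MTTR) = 22227/(22227+46.6) = 0.9979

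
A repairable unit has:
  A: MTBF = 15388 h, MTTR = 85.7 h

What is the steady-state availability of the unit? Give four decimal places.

A(A) = MTBF/(MTBF+MTTR) = 15388/(15388+85.7) = 0.9945

0.9945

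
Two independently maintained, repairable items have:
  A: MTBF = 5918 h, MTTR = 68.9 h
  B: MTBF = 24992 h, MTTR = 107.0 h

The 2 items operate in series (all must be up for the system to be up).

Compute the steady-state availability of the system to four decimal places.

0.9843

A(A) = MTBF/(MTBF+MTTR) = 5918/(5918+68.9) = 0.988492
A(B) = MTBF/(MTBF+MTTR) = 24992/(24992+107.0) = 0.995737
Series availability: 0.988492 × 0.995737 = 0.9843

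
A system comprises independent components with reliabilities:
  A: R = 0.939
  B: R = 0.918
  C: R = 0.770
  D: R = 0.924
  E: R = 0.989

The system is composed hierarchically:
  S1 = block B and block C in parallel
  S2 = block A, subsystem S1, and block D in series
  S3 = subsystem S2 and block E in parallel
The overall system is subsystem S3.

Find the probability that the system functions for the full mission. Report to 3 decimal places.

Parallel (B and C): 1 − (1 − 0.91800)(1 − 0.77000) = 0.98114
Series (A, [0.98114], and D): 0.93900 × 0.98114 × 0.92400 = 0.85127
Parallel ([0.85127] and E): 1 − (1 − 0.85127)(1 − 0.98900) = 0.998

0.998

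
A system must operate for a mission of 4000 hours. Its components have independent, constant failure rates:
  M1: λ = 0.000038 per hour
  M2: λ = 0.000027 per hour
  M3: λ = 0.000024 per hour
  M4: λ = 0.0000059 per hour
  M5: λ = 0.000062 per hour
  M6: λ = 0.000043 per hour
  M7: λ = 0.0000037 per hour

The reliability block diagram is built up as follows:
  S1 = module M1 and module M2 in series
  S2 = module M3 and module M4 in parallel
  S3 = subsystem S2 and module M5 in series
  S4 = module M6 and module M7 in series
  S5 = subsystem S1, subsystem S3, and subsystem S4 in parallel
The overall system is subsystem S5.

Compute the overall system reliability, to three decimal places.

R(M1) = exp(−0.000038 × 4000) = 0.85899
R(M2) = exp(−0.000027 × 4000) = 0.89763
R(M3) = exp(−0.000024 × 4000) = 0.90846
R(M4) = exp(−0.0000059 × 4000) = 0.97668
R(M5) = exp(−0.000062 × 4000) = 0.78036
R(M6) = exp(−0.000043 × 4000) = 0.84198
R(M7) = exp(−0.0000037 × 4000) = 0.98531
Series (M1 and M2): 0.85899 × 0.89763 = 0.77106
Parallel (M3 and M4): 1 − (1 − 0.90846)(1 − 0.97668) = 0.99787
Series ([0.99787] and M5): 0.99787 × 0.78036 = 0.77870
Series (M6 and M7): 0.84198 × 0.98531 = 0.82961
Parallel ([0.77106], [0.77870], and [0.82961]): 1 − (1 − 0.77106)(1 − 0.77870)(1 − 0.82961) = 0.991

0.991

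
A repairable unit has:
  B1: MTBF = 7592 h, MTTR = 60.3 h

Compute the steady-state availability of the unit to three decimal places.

0.992

A(B1) = MTBF/(MTBF+MTTR) = 7592/(7592+60.3) = 0.992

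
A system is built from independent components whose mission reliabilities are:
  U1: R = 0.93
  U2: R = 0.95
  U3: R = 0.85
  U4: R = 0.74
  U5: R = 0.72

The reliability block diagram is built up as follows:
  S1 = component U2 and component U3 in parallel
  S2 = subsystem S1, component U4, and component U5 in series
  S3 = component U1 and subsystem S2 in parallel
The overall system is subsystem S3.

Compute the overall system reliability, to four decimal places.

0.9670

Parallel (U2 and U3): 1 − (1 − 0.950000)(1 − 0.850000) = 0.992500
Series ([0.992500], U4, and U5): 0.992500 × 0.740000 × 0.720000 = 0.528804
Parallel (U1 and [0.528804]): 1 − (1 − 0.930000)(1 − 0.528804) = 0.9670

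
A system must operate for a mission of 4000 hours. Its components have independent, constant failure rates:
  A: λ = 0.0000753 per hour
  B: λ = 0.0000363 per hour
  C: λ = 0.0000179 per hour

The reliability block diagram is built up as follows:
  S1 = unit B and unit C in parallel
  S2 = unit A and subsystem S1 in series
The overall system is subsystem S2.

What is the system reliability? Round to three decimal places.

0.733

R(A) = exp(−0.0000753 × 4000) = 0.73993
R(B) = exp(−0.0000363 × 4000) = 0.86485
R(C) = exp(−0.0000179 × 4000) = 0.93090
Parallel (B and C): 1 − (1 − 0.86485)(1 − 0.93090) = 0.99066
Series (A and [0.99066]): 0.73993 × 0.99066 = 0.733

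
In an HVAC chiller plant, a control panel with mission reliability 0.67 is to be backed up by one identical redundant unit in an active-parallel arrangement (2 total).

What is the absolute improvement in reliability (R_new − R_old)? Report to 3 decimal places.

0.221

R_before = 0.67
R_after = 1 − (1 − 0.67)^2 = 0.891
ΔR = 0.891 − 0.67 = 0.221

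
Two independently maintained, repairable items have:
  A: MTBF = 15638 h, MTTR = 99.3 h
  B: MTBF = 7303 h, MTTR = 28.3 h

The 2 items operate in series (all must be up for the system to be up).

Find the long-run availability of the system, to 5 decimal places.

0.98985

A(A) = MTBF/(MTBF+MTTR) = 15638/(15638+99.3) = 0.993690
A(B) = MTBF/(MTBF+MTTR) = 7303/(7303+28.3) = 0.996140
Series availability: 0.993690 × 0.996140 = 0.98985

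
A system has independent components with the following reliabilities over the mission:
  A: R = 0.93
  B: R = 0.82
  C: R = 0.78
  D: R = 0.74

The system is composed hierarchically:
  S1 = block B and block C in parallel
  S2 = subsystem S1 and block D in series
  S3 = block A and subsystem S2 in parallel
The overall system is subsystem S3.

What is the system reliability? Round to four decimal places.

Parallel (B and C): 1 − (1 − 0.820000)(1 − 0.780000) = 0.960400
Series ([0.960400] and D): 0.960400 × 0.740000 = 0.710696
Parallel (A and [0.710696]): 1 − (1 − 0.930000)(1 − 0.710696) = 0.9797

0.9797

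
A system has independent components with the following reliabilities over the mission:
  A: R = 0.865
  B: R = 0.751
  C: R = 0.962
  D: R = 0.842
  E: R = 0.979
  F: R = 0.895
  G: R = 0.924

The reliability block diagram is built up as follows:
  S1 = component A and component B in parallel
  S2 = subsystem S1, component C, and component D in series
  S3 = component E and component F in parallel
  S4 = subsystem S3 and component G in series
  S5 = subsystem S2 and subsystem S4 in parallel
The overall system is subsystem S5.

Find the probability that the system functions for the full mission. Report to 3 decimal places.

0.983

Parallel (A and B): 1 − (1 − 0.86500)(1 − 0.75100) = 0.96639
Series ([0.96639], C, and D): 0.96639 × 0.96200 × 0.84200 = 0.78278
Parallel (E and F): 1 − (1 − 0.97900)(1 − 0.89500) = 0.99780
Series ([0.99780] and G): 0.99780 × 0.92400 = 0.92197
Parallel ([0.78278] and [0.92197]): 1 − (1 − 0.78278)(1 − 0.92197) = 0.983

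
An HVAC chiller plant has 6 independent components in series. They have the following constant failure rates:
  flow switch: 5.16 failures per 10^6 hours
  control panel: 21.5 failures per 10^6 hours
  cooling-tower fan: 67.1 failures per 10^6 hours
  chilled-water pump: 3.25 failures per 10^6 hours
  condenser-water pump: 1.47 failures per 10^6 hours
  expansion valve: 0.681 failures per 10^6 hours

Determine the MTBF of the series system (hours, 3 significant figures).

Series of exponential components: λ_sys = Σ λ_i
λ_sys = 0.00000516 + 0.0000215 + 0.0000671 + 0.00000325 + 0.00000147 + 0.000000681 = 9.9161e-05 /h
MTBF = 1 / λ_sys = 10100 h

10100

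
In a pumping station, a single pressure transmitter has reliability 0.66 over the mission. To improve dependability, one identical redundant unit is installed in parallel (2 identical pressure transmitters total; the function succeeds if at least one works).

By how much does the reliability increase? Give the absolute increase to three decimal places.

R_before = 0.66
R_after = 1 − (1 − 0.66)^2 = 0.884
ΔR = 0.884 − 0.66 = 0.224

0.224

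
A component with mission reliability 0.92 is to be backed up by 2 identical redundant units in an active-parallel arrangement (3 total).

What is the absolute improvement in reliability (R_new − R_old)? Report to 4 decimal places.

R_before = 0.92
R_after = 1 − (1 − 0.92)^3 = 0.9995
ΔR = 0.9995 − 0.92 = 0.0795

0.0795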